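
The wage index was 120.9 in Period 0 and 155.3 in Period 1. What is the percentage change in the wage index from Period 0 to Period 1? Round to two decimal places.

Change = (155.3 − 120.9) / 120.9 × 100
       = 34.4 / 120.9 × 100 = 28.4533%

28.45%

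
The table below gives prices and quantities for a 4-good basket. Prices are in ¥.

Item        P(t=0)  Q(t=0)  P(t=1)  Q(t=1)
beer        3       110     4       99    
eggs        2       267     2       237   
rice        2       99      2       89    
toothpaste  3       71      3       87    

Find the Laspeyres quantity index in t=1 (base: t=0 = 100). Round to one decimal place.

Laspeyres quantity index uses base-period prices as weights.
ΣP(t=0)·Q(t=1) = 3×99 + 2×237 + 2×89 + 3×87 = 297 + 474 + 178 + 261 = 1210
ΣP(t=0)·Q(t=0) = 3×110 + 2×267 + 2×99 + 3×71 = 330 + 534 + 198 + 213 = 1275
Index = 1210 / 1275 × 100 = 94.9020

94.9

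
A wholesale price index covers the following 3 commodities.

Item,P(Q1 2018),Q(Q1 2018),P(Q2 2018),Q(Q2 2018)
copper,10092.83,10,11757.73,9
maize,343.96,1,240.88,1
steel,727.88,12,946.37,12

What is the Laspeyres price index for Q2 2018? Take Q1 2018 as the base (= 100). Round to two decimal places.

Laspeyres price index uses base-period quantities as weights.
ΣP(Q2 2018)·Q(Q1 2018) = 11757.73×10 + 240.88×1 + 946.37×12 = 117577.3 + 240.88 + 11356.44 = 129174.62
ΣP(Q1 2018)·Q(Q1 2018) = 10092.83×10 + 343.96×1 + 727.88×12 = 100928.3 + 343.96 + 8734.56 = 110006.82
Index = 129174.62 / 110006.82 × 100 = 117.4242

117.42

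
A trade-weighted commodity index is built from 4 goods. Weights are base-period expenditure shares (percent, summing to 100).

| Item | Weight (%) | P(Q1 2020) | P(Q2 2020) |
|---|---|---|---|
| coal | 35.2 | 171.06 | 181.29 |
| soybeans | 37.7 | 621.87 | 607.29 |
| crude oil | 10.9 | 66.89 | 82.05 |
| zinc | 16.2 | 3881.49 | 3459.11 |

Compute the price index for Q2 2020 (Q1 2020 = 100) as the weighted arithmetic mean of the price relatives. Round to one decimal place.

101.9

coal: 35.2 × (181.29/171.06) = 35.2 × 1.059804 = 37.3051
soybeans: 37.7 × (607.29/621.87) = 37.7 × 0.976555 = 36.8161
crude oil: 10.9 × (82.05/66.89) = 10.9 × 1.226641 = 13.3704
zinc: 16.2 × (3459.11/3881.49) = 16.2 × 0.891181 = 14.4371
Index = Σ wᵢ·(p₁ᵢ/p₀ᵢ) = 37.3051 + 36.8161 + 13.3704 + 14.4371 = 101.9287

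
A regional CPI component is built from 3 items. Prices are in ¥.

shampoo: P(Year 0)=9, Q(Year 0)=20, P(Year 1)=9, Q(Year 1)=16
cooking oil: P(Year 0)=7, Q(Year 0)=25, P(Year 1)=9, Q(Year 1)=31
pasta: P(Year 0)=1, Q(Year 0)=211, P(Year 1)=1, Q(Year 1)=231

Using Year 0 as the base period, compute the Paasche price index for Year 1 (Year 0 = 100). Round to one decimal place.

Paasche price index uses current-period quantities as weights.
ΣP(Year 1)·Q(Year 1) = 9×16 + 9×31 + 1×231 = 144 + 279 + 231 = 654
ΣP(Year 0)·Q(Year 1) = 9×16 + 7×31 + 1×231 = 144 + 217 + 231 = 592
Index = 654 / 592 × 100 = 110.4730

110.5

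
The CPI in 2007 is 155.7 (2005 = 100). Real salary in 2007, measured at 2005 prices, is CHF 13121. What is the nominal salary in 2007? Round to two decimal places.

Nominal = Real × (Index/100) = 13121 × (155.7/100)
        = 13121 × 1.557 = 20429.3970

20429.40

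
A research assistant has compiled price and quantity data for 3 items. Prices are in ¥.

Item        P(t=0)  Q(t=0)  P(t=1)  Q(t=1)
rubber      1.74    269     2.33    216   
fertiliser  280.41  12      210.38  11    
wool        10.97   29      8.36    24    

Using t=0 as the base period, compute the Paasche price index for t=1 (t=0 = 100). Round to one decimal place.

81.1

Paasche price index uses current-period quantities as weights.
ΣP(t=1)·Q(t=1) = 2.33×216 + 210.38×11 + 8.36×24 = 503.28 + 2314.18 + 200.64 = 3018.1
ΣP(t=0)·Q(t=1) = 1.74×216 + 280.41×11 + 10.97×24 = 375.84 + 3084.51 + 263.28 = 3723.63
Index = 3018.1 / 3723.63 × 100 = 81.0526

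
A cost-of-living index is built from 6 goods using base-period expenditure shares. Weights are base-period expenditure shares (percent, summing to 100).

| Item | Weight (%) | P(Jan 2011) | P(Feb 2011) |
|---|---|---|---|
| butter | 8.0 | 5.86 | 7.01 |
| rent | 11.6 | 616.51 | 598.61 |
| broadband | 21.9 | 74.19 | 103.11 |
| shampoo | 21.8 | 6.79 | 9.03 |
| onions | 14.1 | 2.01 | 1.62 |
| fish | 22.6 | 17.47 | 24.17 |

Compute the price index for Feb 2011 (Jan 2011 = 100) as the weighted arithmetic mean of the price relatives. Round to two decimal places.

122.89

butter: 8.0 × (7.01/5.86) = 8.0 × 1.196246 = 9.5700
rent: 11.6 × (598.61/616.51) = 11.6 × 0.970966 = 11.2632
broadband: 21.9 × (103.11/74.19) = 21.9 × 1.389810 = 30.4368
shampoo: 21.8 × (9.03/6.79) = 21.8 × 1.329897 = 28.9918
onions: 14.1 × (1.62/2.01) = 14.1 × 0.805970 = 11.3642
fish: 22.6 × (24.17/17.47) = 22.6 × 1.383515 = 31.2674
Index = Σ wᵢ·(p₁ᵢ/p₀ᵢ) = 9.5700 + 11.2632 + 30.4368 + 28.9918 + 11.3642 + 31.2674 = 122.8934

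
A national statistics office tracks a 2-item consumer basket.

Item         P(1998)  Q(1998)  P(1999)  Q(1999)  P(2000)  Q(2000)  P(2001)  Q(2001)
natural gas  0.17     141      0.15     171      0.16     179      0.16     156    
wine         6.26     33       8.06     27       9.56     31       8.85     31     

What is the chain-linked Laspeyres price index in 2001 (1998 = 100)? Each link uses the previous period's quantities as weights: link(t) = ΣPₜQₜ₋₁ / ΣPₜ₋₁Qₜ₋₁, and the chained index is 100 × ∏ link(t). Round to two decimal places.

Link 1998→1999:
ΣP(1999)Q(1998) = 0.15×141 + 8.06×33 = 21.15 + 265.98 = 287.13
ΣP(1998)Q(1998) = 0.17×141 + 6.26×33 = 23.97 + 206.58 = 230.55
link = 287.13/230.55 = 1.245413
Link 1999→2000:
ΣP(2000)Q(1999) = 0.16×171 + 9.56×27 = 27.36 + 258.12 = 285.48
ΣP(1999)Q(1999) = 0.15×171 + 8.06×27 = 25.65 + 217.62 = 243.27
link = 285.48/243.27 = 1.173511
Link 2000→2001:
ΣP(2001)Q(2000) = 0.16×179 + 8.85×31 = 28.64 + 274.35 = 302.99
ΣP(2000)Q(2000) = 0.16×179 + 9.56×31 = 28.64 + 296.36 = 325
link = 302.99/325 = 0.932277
Chained index = 100 × 1.245413 × 1.173511 × 0.932277 = 136.2528

136.25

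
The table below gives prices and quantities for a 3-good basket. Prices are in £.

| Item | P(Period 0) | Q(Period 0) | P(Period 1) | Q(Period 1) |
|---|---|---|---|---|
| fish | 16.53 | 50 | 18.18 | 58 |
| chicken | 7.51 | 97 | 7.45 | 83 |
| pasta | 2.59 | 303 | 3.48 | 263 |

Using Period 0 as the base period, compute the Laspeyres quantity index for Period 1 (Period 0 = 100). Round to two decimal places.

96.73

Laspeyres quantity index uses base-period prices as weights.
ΣP(Period 0)·Q(Period 1) = 16.53×58 + 7.51×83 + 2.59×263 = 958.74 + 623.33 + 681.17 = 2263.24
ΣP(Period 0)·Q(Period 0) = 16.53×50 + 7.51×97 + 2.59×303 = 826.5 + 728.47 + 784.77 = 2339.74
Index = 2263.24 / 2339.74 × 100 = 96.7304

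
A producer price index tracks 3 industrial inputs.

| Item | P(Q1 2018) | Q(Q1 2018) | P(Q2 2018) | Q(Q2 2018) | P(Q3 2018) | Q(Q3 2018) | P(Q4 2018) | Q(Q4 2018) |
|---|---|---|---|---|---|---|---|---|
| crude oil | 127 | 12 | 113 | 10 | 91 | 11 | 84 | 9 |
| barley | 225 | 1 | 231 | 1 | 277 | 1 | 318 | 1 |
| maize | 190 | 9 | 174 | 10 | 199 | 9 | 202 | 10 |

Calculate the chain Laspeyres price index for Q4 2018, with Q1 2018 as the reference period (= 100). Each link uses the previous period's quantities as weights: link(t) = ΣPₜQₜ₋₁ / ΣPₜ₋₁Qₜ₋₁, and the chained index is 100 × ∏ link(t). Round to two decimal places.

93.11

Link Q1 2018→Q2 2018:
ΣP(Q2 2018)Q(Q1 2018) = 113×12 + 231×1 + 174×9 = 1356 + 231 + 1566 = 3153
ΣP(Q1 2018)Q(Q1 2018) = 127×12 + 225×1 + 190×9 = 1524 + 225 + 1710 = 3459
link = 3153/3459 = 0.911535
Link Q2 2018→Q3 2018:
ΣP(Q3 2018)Q(Q2 2018) = 91×10 + 277×1 + 199×10 = 910 + 277 + 1990 = 3177
ΣP(Q2 2018)Q(Q2 2018) = 113×10 + 231×1 + 174×10 = 1130 + 231 + 1740 = 3101
link = 3177/3101 = 1.024508
Link Q3 2018→Q4 2018:
ΣP(Q4 2018)Q(Q3 2018) = 84×11 + 318×1 + 202×9 = 924 + 318 + 1818 = 3060
ΣP(Q3 2018)Q(Q3 2018) = 91×11 + 277×1 + 199×9 = 1001 + 277 + 1791 = 3069
link = 3060/3069 = 0.997067
Chained index = 100 × 0.911535 × 1.024508 × 0.997067 = 93.1137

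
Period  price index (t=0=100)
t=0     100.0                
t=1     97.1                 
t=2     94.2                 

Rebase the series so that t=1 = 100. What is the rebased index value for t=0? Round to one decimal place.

103.0

Rebased(t=0) = 100.0 / 97.1 × 100 = 102.9866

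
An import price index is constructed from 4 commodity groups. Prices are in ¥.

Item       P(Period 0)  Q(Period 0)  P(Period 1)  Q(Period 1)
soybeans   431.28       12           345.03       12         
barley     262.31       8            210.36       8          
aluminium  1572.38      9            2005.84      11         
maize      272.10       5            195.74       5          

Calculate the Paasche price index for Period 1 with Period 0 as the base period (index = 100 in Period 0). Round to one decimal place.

Paasche price index uses current-period quantities as weights.
ΣP(Period 1)·Q(Period 1) = 345.03×12 + 210.36×8 + 2005.84×11 + 195.74×5 = 4140.36 + 1682.88 + 22064.24 + 978.7 = 28866.18
ΣP(Period 0)·Q(Period 1) = 431.28×12 + 262.31×8 + 1572.38×11 + 272.10×5 = 5175.36 + 2098.48 + 17296.18 + 1360.5 = 25930.52
Index = 28866.18 / 25930.52 × 100 = 111.3213

111.3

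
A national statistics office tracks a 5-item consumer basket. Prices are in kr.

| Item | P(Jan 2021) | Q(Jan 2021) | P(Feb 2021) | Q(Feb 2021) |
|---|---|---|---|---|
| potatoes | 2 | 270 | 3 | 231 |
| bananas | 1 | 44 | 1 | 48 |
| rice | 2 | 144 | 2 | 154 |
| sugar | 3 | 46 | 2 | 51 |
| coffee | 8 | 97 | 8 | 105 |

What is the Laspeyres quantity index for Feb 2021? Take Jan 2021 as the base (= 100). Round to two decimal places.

Laspeyres quantity index uses base-period prices as weights.
ΣP(Jan 2021)·Q(Feb 2021) = 2×231 + 1×48 + 2×154 + 3×51 + 8×105 = 462 + 48 + 308 + 153 + 840 = 1811
ΣP(Jan 2021)·Q(Jan 2021) = 2×270 + 1×44 + 2×144 + 3×46 + 8×97 = 540 + 44 + 288 + 138 + 776 = 1786
Index = 1811 / 1786 × 100 = 101.3998

101.40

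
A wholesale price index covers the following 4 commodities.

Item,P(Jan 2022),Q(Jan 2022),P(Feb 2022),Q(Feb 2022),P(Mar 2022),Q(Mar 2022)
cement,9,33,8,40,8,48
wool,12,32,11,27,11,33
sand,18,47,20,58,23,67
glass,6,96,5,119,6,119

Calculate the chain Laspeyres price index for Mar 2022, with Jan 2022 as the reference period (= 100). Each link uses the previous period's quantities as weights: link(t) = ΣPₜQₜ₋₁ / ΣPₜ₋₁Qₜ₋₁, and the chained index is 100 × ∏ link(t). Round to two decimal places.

108.77

Link Jan 2022→Feb 2022:
ΣP(Feb 2022)Q(Jan 2022) = 8×33 + 11×32 + 20×47 + 5×96 = 264 + 352 + 940 + 480 = 2036
ΣP(Jan 2022)Q(Jan 2022) = 9×33 + 12×32 + 18×47 + 6×96 = 297 + 384 + 846 + 576 = 2103
link = 2036/2103 = 0.968141
Link Feb 2022→Mar 2022:
ΣP(Mar 2022)Q(Feb 2022) = 8×40 + 11×27 + 23×58 + 6×119 = 320 + 297 + 1334 + 714 = 2665
ΣP(Feb 2022)Q(Feb 2022) = 8×40 + 11×27 + 20×58 + 5×119 = 320 + 297 + 1160 + 595 = 2372
link = 2665/2372 = 1.123524
Chained index = 100 × 0.968141 × 1.123524 = 108.7730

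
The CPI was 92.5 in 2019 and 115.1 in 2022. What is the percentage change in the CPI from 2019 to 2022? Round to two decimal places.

24.43%

Change = (115.1 − 92.5) / 92.5 × 100
       = 22.6 / 92.5 × 100 = 24.4324%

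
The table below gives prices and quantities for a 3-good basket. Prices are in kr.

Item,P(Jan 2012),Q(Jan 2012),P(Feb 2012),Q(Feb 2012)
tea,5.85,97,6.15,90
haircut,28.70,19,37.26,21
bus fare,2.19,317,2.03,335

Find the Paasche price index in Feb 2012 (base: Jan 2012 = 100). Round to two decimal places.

108.22

Paasche price index uses current-period quantities as weights.
ΣP(Feb 2012)·Q(Feb 2012) = 6.15×90 + 37.26×21 + 2.03×335 = 553.5 + 782.46 + 680.05 = 2016.01
ΣP(Jan 2012)·Q(Feb 2012) = 5.85×90 + 28.70×21 + 2.19×335 = 526.5 + 602.7 + 733.65 = 1862.85
Index = 2016.01 / 1862.85 × 100 = 108.2218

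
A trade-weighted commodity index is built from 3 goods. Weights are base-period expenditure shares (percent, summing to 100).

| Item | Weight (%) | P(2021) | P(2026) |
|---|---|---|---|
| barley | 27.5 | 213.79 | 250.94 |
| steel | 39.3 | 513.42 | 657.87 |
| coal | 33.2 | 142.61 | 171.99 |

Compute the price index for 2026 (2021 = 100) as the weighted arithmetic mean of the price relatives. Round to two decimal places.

barley: 27.5 × (250.94/213.79) = 27.5 × 1.173769 = 32.2786
steel: 39.3 × (657.87/513.42) = 39.3 × 1.281349 = 50.3570
coal: 33.2 × (171.99/142.61) = 33.2 × 1.206016 = 40.0397
Index = Σ wᵢ·(p₁ᵢ/p₀ᵢ) = 32.2786 + 50.3570 + 40.0397 = 122.6754

122.68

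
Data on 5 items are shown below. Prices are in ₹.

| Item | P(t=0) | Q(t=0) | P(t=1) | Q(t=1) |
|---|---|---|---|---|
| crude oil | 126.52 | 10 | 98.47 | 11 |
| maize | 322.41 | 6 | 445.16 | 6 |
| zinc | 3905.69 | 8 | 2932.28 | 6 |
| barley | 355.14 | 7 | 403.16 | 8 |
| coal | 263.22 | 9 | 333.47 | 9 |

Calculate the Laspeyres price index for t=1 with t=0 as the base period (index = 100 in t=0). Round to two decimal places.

83.81

Laspeyres price index uses base-period quantities as weights.
ΣP(t=1)·Q(t=0) = 98.47×10 + 445.16×6 + 2932.28×8 + 403.16×7 + 333.47×9 = 984.7 + 2670.96 + 23458.24 + 2822.12 + 3001.23 = 32937.25
ΣP(t=0)·Q(t=0) = 126.52×10 + 322.41×6 + 3905.69×8 + 355.14×7 + 263.22×9 = 1265.2 + 1934.46 + 31245.52 + 2485.98 + 2368.98 = 39300.14
Index = 32937.25 / 39300.14 × 100 = 83.8095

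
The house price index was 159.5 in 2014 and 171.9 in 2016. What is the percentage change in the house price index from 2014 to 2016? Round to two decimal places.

Change = (171.9 − 159.5) / 159.5 × 100
       = 12.4 / 159.5 × 100 = 7.7743%

7.77%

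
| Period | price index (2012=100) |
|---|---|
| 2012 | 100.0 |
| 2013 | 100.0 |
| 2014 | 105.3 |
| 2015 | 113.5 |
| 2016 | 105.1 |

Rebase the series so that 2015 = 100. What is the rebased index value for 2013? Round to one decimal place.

Rebased(2013) = 100.0 / 113.5 × 100 = 88.1057

88.1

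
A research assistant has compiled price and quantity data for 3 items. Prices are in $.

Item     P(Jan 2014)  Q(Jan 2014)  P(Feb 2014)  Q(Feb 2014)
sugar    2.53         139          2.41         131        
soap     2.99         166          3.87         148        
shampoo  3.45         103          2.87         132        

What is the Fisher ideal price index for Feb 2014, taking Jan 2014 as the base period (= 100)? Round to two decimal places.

Laspeyres component (base-period weights):
ΣP(Feb 2014)Q(Jan 2014) = 2.41×139 + 3.87×166 + 2.87×103 = 334.99 + 642.42 + 295.61 = 1273.02
ΣP(Jan 2014)Q(Jan 2014) = 2.53×139 + 2.99×166 + 3.45×103 = 351.67 + 496.34 + 355.35 = 1203.36
L = 1273.02 / 1203.36 × 100 = 105.7888
Paasche component (current-period weights):
ΣP(Feb 2014)Q(Feb 2014) = 2.41×131 + 3.87×148 + 2.87×132 = 315.71 + 572.76 + 378.84 = 1267.31
ΣP(Jan 2014)Q(Feb 2014) = 2.53×131 + 2.99×148 + 3.45×132 = 331.43 + 442.52 + 455.4 = 1229.35
P = 1267.31 / 1229.35 × 100 = 103.0878
Fisher = √(L × P) = √(105.7888 × 103.0878) = 104.4296

104.43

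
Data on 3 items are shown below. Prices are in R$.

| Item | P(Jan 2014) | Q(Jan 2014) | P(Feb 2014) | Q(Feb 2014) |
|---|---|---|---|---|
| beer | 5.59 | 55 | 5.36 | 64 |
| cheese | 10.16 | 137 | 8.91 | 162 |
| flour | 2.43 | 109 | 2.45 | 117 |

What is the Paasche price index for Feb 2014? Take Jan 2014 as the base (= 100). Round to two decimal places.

Paasche price index uses current-period quantities as weights.
ΣP(Feb 2014)·Q(Feb 2014) = 5.36×64 + 8.91×162 + 2.45×117 = 343.04 + 1443.42 + 286.65 = 2073.11
ΣP(Jan 2014)·Q(Feb 2014) = 5.59×64 + 10.16×162 + 2.43×117 = 357.76 + 1645.92 + 284.31 = 2287.99
Index = 2073.11 / 2287.99 × 100 = 90.6084

90.61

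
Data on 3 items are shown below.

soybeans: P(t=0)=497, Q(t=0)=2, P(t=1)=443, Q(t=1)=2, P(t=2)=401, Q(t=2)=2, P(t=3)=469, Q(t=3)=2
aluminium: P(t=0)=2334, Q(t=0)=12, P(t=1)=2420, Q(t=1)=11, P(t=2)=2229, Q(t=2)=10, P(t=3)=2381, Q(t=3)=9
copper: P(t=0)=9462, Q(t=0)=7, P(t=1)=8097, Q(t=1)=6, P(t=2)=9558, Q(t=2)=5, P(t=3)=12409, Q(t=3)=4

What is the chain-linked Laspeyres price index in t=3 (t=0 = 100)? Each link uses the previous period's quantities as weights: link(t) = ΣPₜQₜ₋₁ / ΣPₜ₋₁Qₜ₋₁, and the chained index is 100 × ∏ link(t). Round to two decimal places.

120.98

Link t=0→t=1:
ΣP(t=1)Q(t=0) = 443×2 + 2420×12 + 8097×7 = 886 + 29040 + 56679 = 86605
ΣP(t=0)Q(t=0) = 497×2 + 2334×12 + 9462×7 = 994 + 28008 + 66234 = 95236
link = 86605/95236 = 0.909373
Link t=1→t=2:
ΣP(t=2)Q(t=1) = 401×2 + 2229×11 + 9558×6 = 802 + 24519 + 57348 = 82669
ΣP(t=1)Q(t=1) = 443×2 + 2420×11 + 8097×6 = 886 + 26620 + 48582 = 76088
link = 82669/76088 = 1.086492
Link t=2→t=3:
ΣP(t=3)Q(t=2) = 469×2 + 2381×10 + 12409×5 = 938 + 23810 + 62045 = 86793
ΣP(t=2)Q(t=2) = 401×2 + 2229×10 + 9558×5 = 802 + 22290 + 47790 = 70882
link = 86793/70882 = 1.224472
Chained index = 100 × 0.909373 × 1.086492 × 1.224472 = 120.9810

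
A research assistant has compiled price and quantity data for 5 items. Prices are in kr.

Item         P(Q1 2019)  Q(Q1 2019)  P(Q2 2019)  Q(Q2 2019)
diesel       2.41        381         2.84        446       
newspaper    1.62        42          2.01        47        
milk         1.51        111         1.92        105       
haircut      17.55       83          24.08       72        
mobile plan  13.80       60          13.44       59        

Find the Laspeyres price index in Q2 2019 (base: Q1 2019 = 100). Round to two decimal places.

121.70

Laspeyres price index uses base-period quantities as weights.
ΣP(Q2 2019)·Q(Q1 2019) = 2.84×381 + 2.01×42 + 1.92×111 + 24.08×83 + 13.44×60 = 1082.04 + 84.42 + 213.12 + 1998.64 + 806.4 = 4184.62
ΣP(Q1 2019)·Q(Q1 2019) = 2.41×381 + 1.62×42 + 1.51×111 + 17.55×83 + 13.80×60 = 918.21 + 68.04 + 167.61 + 1456.65 + 828 = 3438.51
Index = 4184.62 / 3438.51 × 100 = 121.6986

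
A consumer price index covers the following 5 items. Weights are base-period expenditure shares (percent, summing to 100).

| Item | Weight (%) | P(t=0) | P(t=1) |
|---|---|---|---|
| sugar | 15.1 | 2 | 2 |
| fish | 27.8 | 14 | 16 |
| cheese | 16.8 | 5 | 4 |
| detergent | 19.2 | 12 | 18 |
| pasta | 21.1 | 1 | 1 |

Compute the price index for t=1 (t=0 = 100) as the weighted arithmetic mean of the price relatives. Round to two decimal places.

110.21

sugar: 15.1 × (2/2) = 15.1 × 1.000000 = 15.1000
fish: 27.8 × (16/14) = 27.8 × 1.142857 = 31.7714
cheese: 16.8 × (4/5) = 16.8 × 0.800000 = 13.4400
detergent: 19.2 × (18/12) = 19.2 × 1.500000 = 28.8000
pasta: 21.1 × (1/1) = 21.1 × 1.000000 = 21.1000
Index = Σ wᵢ·(p₁ᵢ/p₀ᵢ) = 15.1000 + 31.7714 + 13.4400 + 28.8000 + 21.1000 = 110.2114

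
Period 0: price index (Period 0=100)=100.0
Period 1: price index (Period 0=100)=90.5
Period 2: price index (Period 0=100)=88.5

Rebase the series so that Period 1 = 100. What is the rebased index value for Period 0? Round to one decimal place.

Rebased(Period 0) = 100.0 / 90.5 × 100 = 110.4972

110.5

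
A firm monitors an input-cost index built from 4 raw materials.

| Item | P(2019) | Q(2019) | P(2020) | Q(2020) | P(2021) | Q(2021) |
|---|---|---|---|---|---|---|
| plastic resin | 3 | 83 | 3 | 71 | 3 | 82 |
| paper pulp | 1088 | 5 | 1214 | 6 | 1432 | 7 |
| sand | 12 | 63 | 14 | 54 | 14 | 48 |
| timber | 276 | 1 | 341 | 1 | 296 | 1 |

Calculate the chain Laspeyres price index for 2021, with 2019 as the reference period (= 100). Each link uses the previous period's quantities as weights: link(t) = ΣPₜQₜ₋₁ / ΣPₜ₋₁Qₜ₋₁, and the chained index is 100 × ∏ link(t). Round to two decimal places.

128.71

Link 2019→2020:
ΣP(2020)Q(2019) = 3×83 + 1214×5 + 14×63 + 341×1 = 249 + 6070 + 882 + 341 = 7542
ΣP(2019)Q(2019) = 3×83 + 1088×5 + 12×63 + 276×1 = 249 + 5440 + 756 + 276 = 6721
link = 7542/6721 = 1.122154
Link 2020→2021:
ΣP(2021)Q(2020) = 3×71 + 1432×6 + 14×54 + 296×1 = 213 + 8592 + 756 + 296 = 9857
ΣP(2020)Q(2020) = 3×71 + 1214×6 + 14×54 + 341×1 = 213 + 7284 + 756 + 341 = 8594
link = 9857/8594 = 1.146963
Chained index = 100 × 1.122154 × 1.146963 = 128.7070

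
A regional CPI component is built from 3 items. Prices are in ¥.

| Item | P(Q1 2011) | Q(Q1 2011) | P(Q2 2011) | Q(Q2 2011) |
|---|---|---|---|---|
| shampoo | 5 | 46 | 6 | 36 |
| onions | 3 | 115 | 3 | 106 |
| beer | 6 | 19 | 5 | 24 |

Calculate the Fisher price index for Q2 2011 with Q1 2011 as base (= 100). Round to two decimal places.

Laspeyres component (base-period weights):
ΣP(Q2 2011)Q(Q1 2011) = 6×46 + 3×115 + 5×19 = 276 + 345 + 95 = 716
ΣP(Q1 2011)Q(Q1 2011) = 5×46 + 3×115 + 6×19 = 230 + 345 + 114 = 689
L = 716 / 689 × 100 = 103.9187
Paasche component (current-period weights):
ΣP(Q2 2011)Q(Q2 2011) = 6×36 + 3×106 + 5×24 = 216 + 318 + 120 = 654
ΣP(Q1 2011)Q(Q2 2011) = 5×36 + 3×106 + 6×24 = 180 + 318 + 144 = 642
P = 654 / 642 × 100 = 101.8692
Fisher = √(L × P) = √(103.9187 × 101.8692) = 102.8888

102.89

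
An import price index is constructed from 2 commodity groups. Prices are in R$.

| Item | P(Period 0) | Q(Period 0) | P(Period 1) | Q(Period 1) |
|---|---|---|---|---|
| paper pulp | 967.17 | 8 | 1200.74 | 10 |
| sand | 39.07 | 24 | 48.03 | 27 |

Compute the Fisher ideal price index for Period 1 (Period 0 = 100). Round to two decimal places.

Laspeyres component (base-period weights):
ΣP(Period 1)Q(Period 0) = 1200.74×8 + 48.03×24 = 9605.92 + 1152.72 = 10758.64
ΣP(Period 0)Q(Period 0) = 967.17×8 + 39.07×24 = 7737.36 + 937.68 = 8675.04
L = 10758.64 / 8675.04 × 100 = 124.0183
Paasche component (current-period weights):
ΣP(Period 1)Q(Period 1) = 1200.74×10 + 48.03×27 = 12007.4 + 1296.81 = 13304.21
ΣP(Period 0)Q(Period 1) = 967.17×10 + 39.07×27 = 9671.7 + 1054.89 = 10726.59
P = 13304.21 / 10726.59 × 100 = 124.0302
Fisher = √(L × P) = √(124.0183 × 124.0302) = 124.0243

124.02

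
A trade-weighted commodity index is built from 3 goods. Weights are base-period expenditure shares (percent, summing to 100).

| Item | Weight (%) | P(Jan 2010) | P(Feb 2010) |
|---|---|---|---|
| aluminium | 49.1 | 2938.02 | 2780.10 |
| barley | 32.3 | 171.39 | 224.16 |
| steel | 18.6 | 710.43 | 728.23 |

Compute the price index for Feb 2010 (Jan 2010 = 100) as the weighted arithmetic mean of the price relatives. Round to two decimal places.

107.77

aluminium: 49.1 × (2780.10/2938.02) = 49.1 × 0.946250 = 46.4609
barley: 32.3 × (224.16/171.39) = 32.3 × 1.307894 = 42.2450
steel: 18.6 × (728.23/710.43) = 18.6 × 1.025055 = 19.0660
Index = Σ wᵢ·(p₁ᵢ/p₀ᵢ) = 46.4609 + 42.2450 + 19.0660 = 107.7719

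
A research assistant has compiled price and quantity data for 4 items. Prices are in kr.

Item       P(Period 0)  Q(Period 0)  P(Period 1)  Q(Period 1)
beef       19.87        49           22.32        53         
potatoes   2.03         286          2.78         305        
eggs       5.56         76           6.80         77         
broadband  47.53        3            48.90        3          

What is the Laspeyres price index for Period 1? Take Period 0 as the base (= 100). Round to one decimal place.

Laspeyres price index uses base-period quantities as weights.
ΣP(Period 1)·Q(Period 0) = 22.32×49 + 2.78×286 + 6.80×76 + 48.90×3 = 1093.68 + 795.08 + 516.8 + 146.7 = 2552.26
ΣP(Period 0)·Q(Period 0) = 19.87×49 + 2.03×286 + 5.56×76 + 47.53×3 = 973.63 + 580.58 + 422.56 + 142.59 = 2119.36
Index = 2552.26 / 2119.36 × 100 = 120.4260

120.4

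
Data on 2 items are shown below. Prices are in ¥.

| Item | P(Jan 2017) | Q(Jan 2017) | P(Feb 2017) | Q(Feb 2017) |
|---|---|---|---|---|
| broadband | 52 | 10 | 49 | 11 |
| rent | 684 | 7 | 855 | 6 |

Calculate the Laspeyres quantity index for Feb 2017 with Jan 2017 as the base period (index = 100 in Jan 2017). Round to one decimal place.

88.1

Laspeyres quantity index uses base-period prices as weights.
ΣP(Jan 2017)·Q(Feb 2017) = 52×11 + 684×6 = 572 + 4104 = 4676
ΣP(Jan 2017)·Q(Jan 2017) = 52×10 + 684×7 = 520 + 4788 = 5308
Index = 4676 / 5308 × 100 = 88.0934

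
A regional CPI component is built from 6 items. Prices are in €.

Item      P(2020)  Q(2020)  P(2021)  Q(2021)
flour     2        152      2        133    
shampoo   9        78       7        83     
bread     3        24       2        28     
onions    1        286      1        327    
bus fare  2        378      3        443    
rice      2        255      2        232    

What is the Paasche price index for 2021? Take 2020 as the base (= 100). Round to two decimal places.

Paasche price index uses current-period quantities as weights.
ΣP(2021)·Q(2021) = 2×133 + 7×83 + 2×28 + 1×327 + 3×443 + 2×232 = 266 + 581 + 56 + 327 + 1329 + 464 = 3023
ΣP(2020)·Q(2021) = 2×133 + 9×83 + 3×28 + 1×327 + 2×443 + 2×232 = 266 + 747 + 84 + 327 + 886 + 464 = 2774
Index = 3023 / 2774 × 100 = 108.9762

108.98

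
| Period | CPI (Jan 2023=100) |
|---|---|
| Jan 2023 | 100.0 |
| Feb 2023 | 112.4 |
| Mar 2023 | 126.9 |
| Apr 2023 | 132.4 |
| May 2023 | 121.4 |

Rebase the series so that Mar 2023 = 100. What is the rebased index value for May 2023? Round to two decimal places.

Rebased(May 2023) = 121.4 / 126.9 × 100 = 95.6659

95.67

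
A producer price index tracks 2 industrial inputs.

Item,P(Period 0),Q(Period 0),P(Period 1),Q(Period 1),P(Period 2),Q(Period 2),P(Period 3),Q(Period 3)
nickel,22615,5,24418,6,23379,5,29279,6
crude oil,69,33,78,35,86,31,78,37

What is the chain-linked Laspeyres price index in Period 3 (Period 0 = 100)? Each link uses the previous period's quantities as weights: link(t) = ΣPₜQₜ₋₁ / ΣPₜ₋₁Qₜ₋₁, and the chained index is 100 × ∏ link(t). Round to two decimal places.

Link Period 0→Period 1:
ΣP(Period 1)Q(Period 0) = 24418×5 + 78×33 = 122090 + 2574 = 124664
ΣP(Period 0)Q(Period 0) = 22615×5 + 69×33 = 113075 + 2277 = 115352
link = 124664/115352 = 1.080727
Link Period 1→Period 2:
ΣP(Period 2)Q(Period 1) = 23379×6 + 86×35 = 140274 + 3010 = 143284
ΣP(Period 1)Q(Period 1) = 24418×6 + 78×35 = 146508 + 2730 = 149238
link = 143284/149238 = 0.960104
Link Period 2→Period 3:
ΣP(Period 3)Q(Period 2) = 29279×5 + 78×31 = 146395 + 2418 = 148813
ΣP(Period 2)Q(Period 2) = 23379×5 + 86×31 = 116895 + 2666 = 119561
link = 148813/119561 = 1.244662
Chained index = 100 × 1.080727 × 0.960104 × 1.244662 = 129.1474

129.15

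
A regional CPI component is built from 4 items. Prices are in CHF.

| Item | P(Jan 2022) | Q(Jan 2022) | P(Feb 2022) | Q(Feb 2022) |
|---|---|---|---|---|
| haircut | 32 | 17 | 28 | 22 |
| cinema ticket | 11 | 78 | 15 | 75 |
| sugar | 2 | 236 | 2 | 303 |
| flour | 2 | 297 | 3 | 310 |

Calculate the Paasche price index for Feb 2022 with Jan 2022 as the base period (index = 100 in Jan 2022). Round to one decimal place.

Paasche price index uses current-period quantities as weights.
ΣP(Feb 2022)·Q(Feb 2022) = 28×22 + 15×75 + 2×303 + 3×310 = 616 + 1125 + 606 + 930 = 3277
ΣP(Jan 2022)·Q(Feb 2022) = 32×22 + 11×75 + 2×303 + 2×310 = 704 + 825 + 606 + 620 = 2755
Index = 3277 / 2755 × 100 = 118.9474

118.9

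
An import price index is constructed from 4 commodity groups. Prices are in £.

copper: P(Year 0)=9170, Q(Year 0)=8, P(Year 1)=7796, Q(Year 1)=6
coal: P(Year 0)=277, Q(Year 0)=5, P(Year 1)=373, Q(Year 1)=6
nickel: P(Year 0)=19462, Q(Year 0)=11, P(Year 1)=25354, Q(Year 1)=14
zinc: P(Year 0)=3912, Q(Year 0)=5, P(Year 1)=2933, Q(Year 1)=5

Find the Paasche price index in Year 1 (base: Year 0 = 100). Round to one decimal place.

Paasche price index uses current-period quantities as weights.
ΣP(Year 1)·Q(Year 1) = 7796×6 + 373×6 + 25354×14 + 2933×5 = 46776 + 2238 + 354956 + 14665 = 418635
ΣP(Year 0)·Q(Year 1) = 9170×6 + 277×6 + 19462×14 + 3912×5 = 55020 + 1662 + 272468 + 19560 = 348710
Index = 418635 / 348710 × 100 = 120.0525

120.1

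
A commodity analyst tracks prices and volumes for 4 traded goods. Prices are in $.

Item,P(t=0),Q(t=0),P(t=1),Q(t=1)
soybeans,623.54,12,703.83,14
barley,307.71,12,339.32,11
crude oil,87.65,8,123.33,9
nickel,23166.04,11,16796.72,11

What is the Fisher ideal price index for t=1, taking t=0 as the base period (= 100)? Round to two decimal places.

74.42

Laspeyres component (base-period weights):
ΣP(t=1)Q(t=0) = 703.83×12 + 339.32×12 + 123.33×8 + 16796.72×11 = 8445.96 + 4071.84 + 986.64 + 184763.92 = 198268.36
ΣP(t=0)Q(t=0) = 623.54×12 + 307.71×12 + 87.65×8 + 23166.04×11 = 7482.48 + 3692.52 + 701.2 + 254826.44 = 266702.64
L = 198268.36 / 266702.64 × 100 = 74.3406
Paasche component (current-period weights):
ΣP(t=1)Q(t=1) = 703.83×14 + 339.32×11 + 123.33×9 + 16796.72×11 = 9853.62 + 3732.52 + 1109.97 + 184763.92 = 199460.03
ΣP(t=0)Q(t=1) = 623.54×14 + 307.71×11 + 87.65×9 + 23166.04×11 = 8729.56 + 3384.81 + 788.85 + 254826.44 = 267729.66
P = 199460.03 / 267729.66 × 100 = 74.5005
Fisher = √(L × P) = √(74.3406 × 74.5005) = 74.4205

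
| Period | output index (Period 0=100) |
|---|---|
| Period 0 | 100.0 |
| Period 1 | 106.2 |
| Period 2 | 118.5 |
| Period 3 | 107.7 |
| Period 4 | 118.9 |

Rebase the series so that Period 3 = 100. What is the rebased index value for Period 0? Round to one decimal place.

92.9

Rebased(Period 0) = 100.0 / 107.7 × 100 = 92.8505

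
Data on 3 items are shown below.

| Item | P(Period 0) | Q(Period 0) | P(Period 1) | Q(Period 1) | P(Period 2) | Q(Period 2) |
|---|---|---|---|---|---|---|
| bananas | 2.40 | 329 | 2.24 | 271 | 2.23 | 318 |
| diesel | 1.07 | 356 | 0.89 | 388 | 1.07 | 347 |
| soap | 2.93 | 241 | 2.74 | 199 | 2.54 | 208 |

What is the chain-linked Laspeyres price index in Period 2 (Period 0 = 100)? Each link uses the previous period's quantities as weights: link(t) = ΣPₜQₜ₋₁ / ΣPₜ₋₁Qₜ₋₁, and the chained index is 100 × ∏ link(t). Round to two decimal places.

Link Period 0→Period 1:
ΣP(Period 1)Q(Period 0) = 2.24×329 + 0.89×356 + 2.74×241 = 736.96 + 316.84 + 660.34 = 1714.14
ΣP(Period 0)Q(Period 0) = 2.40×329 + 1.07×356 + 2.93×241 = 789.6 + 380.92 + 706.13 = 1876.65
link = 1714.14/1876.65 = 0.913404
Link Period 1→Period 2:
ΣP(Period 2)Q(Period 1) = 2.23×271 + 1.07×388 + 2.54×199 = 604.33 + 415.16 + 505.46 = 1524.95
ΣP(Period 1)Q(Period 1) = 2.24×271 + 0.89×388 + 2.74×199 = 607.04 + 345.32 + 545.26 = 1497.62
link = 1524.95/1497.62 = 1.018249
Chained index = 100 × 0.913404 × 1.018249 = 93.0073

93.01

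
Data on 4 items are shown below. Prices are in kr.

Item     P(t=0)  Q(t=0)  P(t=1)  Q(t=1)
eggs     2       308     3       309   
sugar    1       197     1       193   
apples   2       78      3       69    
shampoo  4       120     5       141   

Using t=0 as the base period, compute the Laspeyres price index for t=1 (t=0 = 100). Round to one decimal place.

134.9

Laspeyres price index uses base-period quantities as weights.
ΣP(t=1)·Q(t=0) = 3×308 + 1×197 + 3×78 + 5×120 = 924 + 197 + 234 + 600 = 1955
ΣP(t=0)·Q(t=0) = 2×308 + 1×197 + 2×78 + 4×120 = 616 + 197 + 156 + 480 = 1449
Index = 1955 / 1449 × 100 = 134.9206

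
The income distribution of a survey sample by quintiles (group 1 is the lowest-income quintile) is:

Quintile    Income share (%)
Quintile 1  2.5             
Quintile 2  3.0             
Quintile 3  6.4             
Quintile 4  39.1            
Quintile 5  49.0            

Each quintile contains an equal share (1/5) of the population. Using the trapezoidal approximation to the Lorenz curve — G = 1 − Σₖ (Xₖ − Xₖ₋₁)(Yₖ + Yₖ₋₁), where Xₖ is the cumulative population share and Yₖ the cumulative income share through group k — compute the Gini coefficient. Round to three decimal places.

Cumulative income shares Yₖ: 0.0250, 0.0550, 0.1190, 0.5100, 1.0000
Σ (Xₖ−Xₖ₋₁)(Yₖ+Yₖ₋₁) = (1/5)(0.0250+0.0000) + (1/5)(0.0550+0.0250) + (1/5)(0.1190+0.0550) + (1/5)(0.5100+0.1190) + (1/5)(1.0000+0.5100)
  = 0.0050 + 0.0160 + 0.0348 + 0.1258 + 0.3020 = 0.4836
G = 1 − 0.4836 = 0.5164

0.516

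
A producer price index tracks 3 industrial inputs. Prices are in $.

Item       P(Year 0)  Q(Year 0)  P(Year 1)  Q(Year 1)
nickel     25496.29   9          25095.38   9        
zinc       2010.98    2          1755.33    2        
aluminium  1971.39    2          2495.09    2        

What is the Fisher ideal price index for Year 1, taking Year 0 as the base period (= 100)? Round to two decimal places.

98.71

Laspeyres component (base-period weights):
ΣP(Year 1)Q(Year 0) = 25095.38×9 + 1755.33×2 + 2495.09×2 = 225858.42 + 3510.66 + 4990.18 = 234359.26
ΣP(Year 0)Q(Year 0) = 25496.29×9 + 2010.98×2 + 1971.39×2 = 229466.61 + 4021.96 + 3942.78 = 237431.35
L = 234359.26 / 237431.35 × 100 = 98.7061
Paasche component (current-period weights):
ΣP(Year 1)Q(Year 1) = 25095.38×9 + 1755.33×2 + 2495.09×2 = 225858.42 + 3510.66 + 4990.18 = 234359.26
ΣP(Year 0)Q(Year 1) = 25496.29×9 + 2010.98×2 + 1971.39×2 = 229466.61 + 4021.96 + 3942.78 = 237431.35
P = 234359.26 / 237431.35 × 100 = 98.7061
Fisher = √(L × P) = √(98.7061 × 98.7061) = 98.7061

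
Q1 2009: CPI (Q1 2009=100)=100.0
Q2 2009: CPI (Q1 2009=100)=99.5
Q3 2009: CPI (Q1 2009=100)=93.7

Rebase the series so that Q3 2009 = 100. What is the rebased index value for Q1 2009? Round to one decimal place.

Rebased(Q1 2009) = 100.0 / 93.7 × 100 = 106.7236

106.7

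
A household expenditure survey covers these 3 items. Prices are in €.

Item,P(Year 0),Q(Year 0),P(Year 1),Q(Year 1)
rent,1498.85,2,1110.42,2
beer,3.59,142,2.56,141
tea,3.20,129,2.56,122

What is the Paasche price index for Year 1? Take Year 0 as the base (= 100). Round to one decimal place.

Paasche price index uses current-period quantities as weights.
ΣP(Year 1)·Q(Year 1) = 1110.42×2 + 2.56×141 + 2.56×122 = 2220.84 + 360.96 + 312.32 = 2894.12
ΣP(Year 0)·Q(Year 1) = 1498.85×2 + 3.59×141 + 3.20×122 = 2997.7 + 506.19 + 390.4 = 3894.29
Index = 2894.12 / 3894.29 × 100 = 74.3170

74.3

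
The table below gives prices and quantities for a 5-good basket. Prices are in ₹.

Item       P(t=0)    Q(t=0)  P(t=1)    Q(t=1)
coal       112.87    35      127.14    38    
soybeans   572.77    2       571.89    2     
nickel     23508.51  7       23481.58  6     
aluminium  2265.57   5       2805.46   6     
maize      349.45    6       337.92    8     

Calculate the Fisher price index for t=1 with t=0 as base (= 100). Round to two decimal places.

101.88

Laspeyres component (base-period weights):
ΣP(t=1)Q(t=0) = 127.14×35 + 571.89×2 + 23481.58×7 + 2805.46×5 + 337.92×6 = 4449.9 + 1143.78 + 164371.06 + 14027.3 + 2027.52 = 186019.56
ΣP(t=0)Q(t=0) = 112.87×35 + 572.77×2 + 23508.51×7 + 2265.57×5 + 349.45×6 = 3950.45 + 1145.54 + 164559.57 + 11327.85 + 2096.7 = 183080.11
L = 186019.56 / 183080.11 × 100 = 101.6056
Paasche component (current-period weights):
ΣP(t=1)Q(t=1) = 127.14×38 + 571.89×2 + 23481.58×6 + 2805.46×6 + 337.92×8 = 4831.32 + 1143.78 + 140889.48 + 16832.76 + 2703.36 = 166400.7
ΣP(t=0)Q(t=1) = 112.87×38 + 572.77×2 + 23508.51×6 + 2265.57×6 + 349.45×8 = 4289.06 + 1145.54 + 141051.06 + 13593.42 + 2795.6 = 162874.68
P = 166400.7 / 162874.68 × 100 = 102.1649
Fisher = √(L × P) = √(101.6056 × 102.1649) = 101.8848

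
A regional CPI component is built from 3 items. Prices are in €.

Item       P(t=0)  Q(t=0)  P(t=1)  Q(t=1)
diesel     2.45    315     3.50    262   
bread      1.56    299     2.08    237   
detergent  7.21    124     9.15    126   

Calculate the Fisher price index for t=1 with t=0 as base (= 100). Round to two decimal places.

Laspeyres component (base-period weights):
ΣP(t=1)Q(t=0) = 3.50×315 + 2.08×299 + 9.15×124 = 1102.5 + 621.92 + 1134.6 = 2859.02
ΣP(t=0)Q(t=0) = 2.45×315 + 1.56×299 + 7.21×124 = 771.75 + 466.44 + 894.04 = 2132.23
L = 2859.02 / 2132.23 × 100 = 134.0859
Paasche component (current-period weights):
ΣP(t=1)Q(t=1) = 3.50×262 + 2.08×237 + 9.15×126 = 917 + 492.96 + 1152.9 = 2562.86
ΣP(t=0)Q(t=1) = 2.45×262 + 1.56×237 + 7.21×126 = 641.9 + 369.72 + 908.46 = 1920.08
P = 2562.86 / 1920.08 × 100 = 133.4767
Fisher = √(L × P) = √(134.0859 × 133.4767) = 133.7810

133.78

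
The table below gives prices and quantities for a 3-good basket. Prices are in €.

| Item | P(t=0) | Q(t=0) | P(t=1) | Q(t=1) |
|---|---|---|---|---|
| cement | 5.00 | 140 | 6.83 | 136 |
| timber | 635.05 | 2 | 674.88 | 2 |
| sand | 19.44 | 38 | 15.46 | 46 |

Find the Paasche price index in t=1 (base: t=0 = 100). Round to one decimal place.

Paasche price index uses current-period quantities as weights.
ΣP(t=1)·Q(t=1) = 6.83×136 + 674.88×2 + 15.46×46 = 928.88 + 1349.76 + 711.16 = 2989.8
ΣP(t=0)·Q(t=1) = 5.00×136 + 635.05×2 + 19.44×46 = 680 + 1270.1 + 894.24 = 2844.34
Index = 2989.8 / 2844.34 × 100 = 105.1140

105.1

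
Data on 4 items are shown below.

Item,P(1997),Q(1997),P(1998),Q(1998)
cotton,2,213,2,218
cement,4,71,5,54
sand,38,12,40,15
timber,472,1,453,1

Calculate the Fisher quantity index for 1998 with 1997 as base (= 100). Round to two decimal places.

103.02

Laspeyres component (base-period weights):
ΣP(1997)Q(1998) = 2×218 + 4×54 + 38×15 + 472×1 = 436 + 216 + 570 + 472 = 1694
ΣP(1997)Q(1997) = 2×213 + 4×71 + 38×12 + 472×1 = 426 + 284 + 456 + 472 = 1638
L = 1694 / 1638 × 100 = 103.4188
Paasche component (current-period weights):
ΣP(1998)Q(1998) = 2×218 + 5×54 + 40×15 + 453×1 = 436 + 270 + 600 + 453 = 1759
ΣP(1998)Q(1997) = 2×213 + 5×71 + 40×12 + 453×1 = 426 + 355 + 480 + 453 = 1714
P = 1759 / 1714 × 100 = 102.6254
Fisher = √(L × P) = √(103.4188 × 102.6254) = 103.0214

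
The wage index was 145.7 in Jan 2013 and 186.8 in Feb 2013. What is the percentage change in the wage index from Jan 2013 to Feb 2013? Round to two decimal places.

28.21%

Change = (186.8 − 145.7) / 145.7 × 100
       = 41.1 / 145.7 × 100 = 28.2086%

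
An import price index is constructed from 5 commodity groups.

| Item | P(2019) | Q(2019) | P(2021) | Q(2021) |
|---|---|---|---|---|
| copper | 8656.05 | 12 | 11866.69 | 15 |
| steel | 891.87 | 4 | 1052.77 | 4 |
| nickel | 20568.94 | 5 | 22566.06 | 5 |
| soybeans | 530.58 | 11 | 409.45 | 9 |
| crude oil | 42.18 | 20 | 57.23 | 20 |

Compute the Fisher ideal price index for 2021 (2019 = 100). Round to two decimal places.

Laspeyres component (base-period weights):
ΣP(2021)Q(2019) = 11866.69×12 + 1052.77×4 + 22566.06×5 + 409.45×11 + 57.23×20 = 142400.28 + 4211.08 + 112830.3 + 4503.95 + 1144.6 = 265090.21
ΣP(2019)Q(2019) = 8656.05×12 + 891.87×4 + 20568.94×5 + 530.58×11 + 42.18×20 = 103872.6 + 3567.48 + 102844.7 + 5836.38 + 843.6 = 216964.76
L = 265090.21 / 216964.76 × 100 = 122.1812
Paasche component (current-period weights):
ΣP(2021)Q(2021) = 11866.69×15 + 1052.77×4 + 22566.06×5 + 409.45×9 + 57.23×20 = 178000.35 + 4211.08 + 112830.3 + 3685.05 + 1144.6 = 299871.38
ΣP(2019)Q(2021) = 8656.05×15 + 891.87×4 + 20568.94×5 + 530.58×9 + 42.18×20 = 129840.75 + 3567.48 + 102844.7 + 4775.22 + 843.6 = 241871.75
P = 299871.38 / 241871.75 × 100 = 123.9795
Fisher = √(L × P) = √(122.1812 × 123.9795) = 123.0771

123.08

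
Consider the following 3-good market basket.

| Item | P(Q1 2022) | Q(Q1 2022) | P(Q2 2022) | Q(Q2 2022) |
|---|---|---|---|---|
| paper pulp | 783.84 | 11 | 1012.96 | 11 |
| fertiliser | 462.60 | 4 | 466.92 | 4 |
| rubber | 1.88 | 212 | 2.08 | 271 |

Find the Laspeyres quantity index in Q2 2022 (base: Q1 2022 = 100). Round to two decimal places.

101.02

Laspeyres quantity index uses base-period prices as weights.
ΣP(Q1 2022)·Q(Q2 2022) = 783.84×11 + 462.60×4 + 1.88×271 = 8622.24 + 1850.4 + 509.48 = 10982.12
ΣP(Q1 2022)·Q(Q1 2022) = 783.84×11 + 462.60×4 + 1.88×212 = 8622.24 + 1850.4 + 398.56 = 10871.2
Index = 10982.12 / 10871.2 × 100 = 101.0203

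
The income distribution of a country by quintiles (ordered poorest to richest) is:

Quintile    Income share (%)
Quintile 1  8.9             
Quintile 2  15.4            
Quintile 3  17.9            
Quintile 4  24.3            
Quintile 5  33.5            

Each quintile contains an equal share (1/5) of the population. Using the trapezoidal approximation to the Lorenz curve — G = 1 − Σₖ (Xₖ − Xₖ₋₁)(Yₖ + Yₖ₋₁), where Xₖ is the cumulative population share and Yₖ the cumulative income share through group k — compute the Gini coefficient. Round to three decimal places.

Cumulative income shares Yₖ: 0.0890, 0.2430, 0.4220, 0.6650, 1.0000
Σ (Xₖ−Xₖ₋₁)(Yₖ+Yₖ₋₁) = (1/5)(0.0890+0.0000) + (1/5)(0.2430+0.0890) + (1/5)(0.4220+0.2430) + (1/5)(0.6650+0.4220) + (1/5)(1.0000+0.6650)
  = 0.0178 + 0.0664 + 0.1330 + 0.2174 + 0.3330 = 0.7676
G = 1 − 0.7676 = 0.2324

0.232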